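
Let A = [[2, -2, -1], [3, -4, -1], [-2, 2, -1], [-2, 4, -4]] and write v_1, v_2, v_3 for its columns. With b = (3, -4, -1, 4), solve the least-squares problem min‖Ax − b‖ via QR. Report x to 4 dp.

v_1 = (2, 3, -2, -2); ‖v_1‖ = 4.5826, so q_1 = (0.4364, 0.6547, -0.4364, -0.4364).
q_1·v_2 = 0.4364·(-2) + 0.6547·(-4) + (-0.4364)·2 + (-0.4364)·4 = -6.1101.
u_2 = v_2 + 6.1101·q_1 = (0.6667, 0.0000, -0.6667, 1.3333).
‖u_2‖ = 1.6330, so q_2 = (0.4082, 0.0000, -0.4082, 0.8165).
q_1·v_3 = 0.4364·(-1) + 0.6547·(-1) + (-0.4364)·(-1) + (-0.4364)·(-4) = 1.0911; q_2·v_3 = 0.4082·(-1) + 0.0000·(-1) + (-0.4082)·(-1) + 0.8165·(-4) = -3.2660.
u_3 = v_3 − 1.0911·q_1 + 3.2660·q_2 = (-0.1429, -1.7143, -1.8571, -0.8571).
‖u_3‖ = 2.6726, so q_3 = (-0.0535, -0.6414, -0.6949, -0.3207).
Qᵀb = (-2.6186, 4.8990, 1.8174).
Back-substitute: x_3 = 1.8174/2.6726 = 0.6800.
x_2 = (4.8990 + 3.2660·0.6800)/1.6330 = 4.3600.
x_1 = (-2.6186 + 6.1101·4.3600 − 1.0911·0.6800)/4.5826 = 5.0800.

x = (5.0800, 4.3600, 0.6800)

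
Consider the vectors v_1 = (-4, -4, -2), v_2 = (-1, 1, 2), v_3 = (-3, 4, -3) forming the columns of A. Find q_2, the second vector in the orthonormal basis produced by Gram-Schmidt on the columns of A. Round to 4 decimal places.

q_1 = v_1/‖v_1‖ = (-4, -4, -2)/6.0000 = (-0.6667, -0.6667, -0.3333).
r_{12} = q_1·v_2 = -0.6667.
u_2 = v_2 + 0.6667·q_1 = (-1.4444, 0.5556, 1.7778).
‖u_2‖ = 2.3570, so q_2 = (-0.6128, 0.2357, 0.7542).

q_2 = (-0.6128, 0.2357, 0.7542)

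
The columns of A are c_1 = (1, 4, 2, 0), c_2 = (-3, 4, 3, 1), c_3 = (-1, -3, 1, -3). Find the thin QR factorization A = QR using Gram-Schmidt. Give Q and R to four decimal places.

Q = [[0.2182, -0.9253, -0.0710], [0.8729, 0.0903, -0.2456], [0.4364, 0.2821, 0.5267], [0.0000, 0.2370, -0.8107]], R = [[4.5826, 4.1461, -2.4004], [0.0000, 4.2201, 0.2257], [0.0000, 0.0000, 3.7666]]

c_1 = (1, 4, 2, 0); ‖c_1‖ = 4.5826, so q_1 = (0.2182, 0.8729, 0.4364, 0.0000).
q_1·c_2 = 0.2182·(-3) + 0.8729·4 + 0.4364·3 + 0.0000·1 = 4.1461.
u_2 = c_2 − 4.1461·q_1 = (-3.9048, 0.3810, 1.1905, 1.0000).
‖u_2‖ = 4.2201, so q_2 = (-0.9253, 0.0903, 0.2821, 0.2370).
q_1·c_3 = 0.2182·(-1) + 0.8729·(-3) + 0.4364·1 + 0.0000·(-3) = -2.4004; q_2·c_3 = (-0.9253)·(-1) + 0.0903·(-3) + 0.2821·1 + 0.2370·(-3) = 0.2257.
u_3 = c_3 + 2.4004·q_1 − 0.2257·q_2 = (-0.2674, -0.9251, 1.9840, -3.0535).
‖u_3‖ = 3.7666, so q_3 = (-0.0710, -0.2456, 0.5267, -0.8107).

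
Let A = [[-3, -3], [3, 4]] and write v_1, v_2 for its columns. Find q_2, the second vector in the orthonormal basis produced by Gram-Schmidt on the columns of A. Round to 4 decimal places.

q_2 = (0.7071, 0.7071)

v_1 = (-3, 3); ‖v_1‖ = 4.2426, so q_1 = (-0.7071, 0.7071).
q_1·v_2 = (-0.7071)·(-3) + 0.7071·4 = 4.9497.
u_2 = v_2 − 4.9497·q_1 = (0.5000, 0.5000).
‖u_2‖ = 0.7071, so q_2 = (0.7071, 0.7071).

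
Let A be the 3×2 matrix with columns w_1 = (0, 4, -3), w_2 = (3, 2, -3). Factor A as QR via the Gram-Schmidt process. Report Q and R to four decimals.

Q = [[0.0000, 0.9285], [0.8000, -0.2228], [-0.6000, -0.2971]], R = [[5.0000, 3.4000], [0.0000, 3.2311]]

w_1 = (0, 4, -3); ‖w_1‖ = 5.0000, so q_1 = (0.0000, 0.8000, -0.6000).
q_1·w_2 = 0.0000·3 + 0.8000·2 + (-0.6000)·(-3) = 3.4000.
u_2 = w_2 − 3.4000·q_1 = (3.0000, -0.7200, -0.9600).
‖u_2‖ = 3.2311, so q_2 = (0.9285, -0.2228, -0.2971).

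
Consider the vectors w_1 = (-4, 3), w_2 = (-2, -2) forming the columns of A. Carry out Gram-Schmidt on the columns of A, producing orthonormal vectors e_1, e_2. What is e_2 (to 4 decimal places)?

w_1 = (-4, 3); ‖w_1‖ = 5.0000, so e_1 = (-0.8000, 0.6000).
e_1·w_2 = (-0.8000)·(-2) + 0.6000·(-2) = 0.4000.
u_2 = w_2 − 0.4000·e_1 = (-1.6800, -2.2400).
‖u_2‖ = 2.8000, so e_2 = (-0.6000, -0.8000).

e_2 = (-0.6000, -0.8000)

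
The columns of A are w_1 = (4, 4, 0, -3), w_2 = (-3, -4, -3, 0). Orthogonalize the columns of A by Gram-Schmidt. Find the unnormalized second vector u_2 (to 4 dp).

u_2 = (-0.2683, -1.2683, -3.0000, -2.0488)

w_1 = (4, 4, 0, -3); ‖w_1‖ = 6.4031, so e_1 = (0.6247, 0.6247, 0.0000, -0.4685).
e_1·w_2 = 0.6247·(-3) + 0.6247·(-4) + 0.0000·(-3) + (-0.4685)·0 = -4.3729.
u_2 = w_2 + 4.3729·e_1 = (-0.2683, -1.2683, -3.0000, -2.0488).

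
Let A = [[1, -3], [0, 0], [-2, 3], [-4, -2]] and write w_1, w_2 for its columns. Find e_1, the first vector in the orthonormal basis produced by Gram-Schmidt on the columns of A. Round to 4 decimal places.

e_1 = (0.2182, 0.0000, -0.4364, -0.8729)

e_1 = w_1/‖w_1‖ = (1, 0, -2, -4)/4.5826 = (0.2182, 0.0000, -0.4364, -0.8729).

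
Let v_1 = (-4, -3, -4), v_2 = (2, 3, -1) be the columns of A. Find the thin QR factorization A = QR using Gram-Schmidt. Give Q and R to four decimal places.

v_1 = (-4, -3, -4); ‖v_1‖ = 6.4031, so q_1 = (-0.6247, -0.4685, -0.6247).
q_1·v_2 = (-0.6247)·2 + (-0.4685)·3 + (-0.6247)·(-1) = -2.0303.
u_2 = v_2 + 2.0303·q_1 = (0.7317, 2.0488, -2.2683).
‖u_2‖ = 3.1429, so q_2 = (0.2328, 0.6519, -0.7217).

Q = [[-0.6247, 0.2328], [-0.4685, 0.6519], [-0.6247, -0.7217]], R = [[6.4031, -2.0303], [0.0000, 3.1429]]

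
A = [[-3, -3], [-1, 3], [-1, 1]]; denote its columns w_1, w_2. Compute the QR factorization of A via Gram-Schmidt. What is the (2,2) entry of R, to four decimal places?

r_{22} = 4.0899

q_1 = w_1/‖w_1‖ = (-3, -1, -1)/3.3166 = (-0.9045, -0.3015, -0.3015).
r_{12} = q_1·w_2 = 1.5076.
u_2 = w_2 − 1.5076·q_1 = (-1.6364, 3.4545, 1.4545).
r_{22} = ‖u_2‖ = 4.0899.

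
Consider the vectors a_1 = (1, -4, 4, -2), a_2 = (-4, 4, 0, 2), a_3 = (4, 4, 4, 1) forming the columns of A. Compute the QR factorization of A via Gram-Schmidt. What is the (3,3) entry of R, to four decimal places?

a_1 = (1, -4, 4, -2); ‖a_1‖ = 6.0828, so q_1 = (0.1644, -0.6576, 0.6576, -0.3288).
q_1·a_2 = 0.1644·(-4) + (-0.6576)·4 + 0.6576·0 + (-0.3288)·2 = -3.9456.
u_2 = a_2 + 3.9456·q_1 = (-3.3514, 1.4054, 2.5946, 0.7027).
‖u_2‖ = 4.5202, so q_2 = (-0.7414, 0.3109, 0.5740, 0.1555).
q_1·a_3 = 0.1644·4 + (-0.6576)·4 + 0.6576·4 + (-0.3288)·1 = 0.3288; q_2·a_3 = (-0.7414)·4 + 0.3109·4 + 0.5740·4 + 0.1555·1 = 0.7295.
u_3 = a_3 − 0.3288·q_1 − 0.7295·q_2 = (4.4868, 3.9894, 3.3651, 0.9947).
r_{33} = ‖u_3‖ = 6.9541.

r_{33} = 6.9541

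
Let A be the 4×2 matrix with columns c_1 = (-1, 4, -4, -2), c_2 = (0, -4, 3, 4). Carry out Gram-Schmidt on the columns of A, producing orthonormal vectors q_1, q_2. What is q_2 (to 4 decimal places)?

q_2 = (-0.3981, -0.0442, -0.3649, 0.8405)

q_1 = c_1/‖c_1‖ = (-1, 4, -4, -2)/6.0828 = (-0.1644, 0.6576, -0.6576, -0.3288).
r_{12} = q_1·c_2 = -5.9184.
u_2 = c_2 + 5.9184·q_1 = (-0.9730, -0.1081, -0.8919, 2.0541).
‖u_2‖ = 2.4440, so q_2 = (-0.3981, -0.0442, -0.3649, 0.8405).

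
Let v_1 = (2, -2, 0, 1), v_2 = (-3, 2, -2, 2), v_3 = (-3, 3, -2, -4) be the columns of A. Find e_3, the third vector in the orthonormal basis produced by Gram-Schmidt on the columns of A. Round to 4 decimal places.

e_3 = (0.0916, -0.1698, -0.8302, -0.5229)

v_1 = (2, -2, 0, 1); ‖v_1‖ = 3.0000, so e_1 = (0.6667, -0.6667, 0.0000, 0.3333).
e_1·v_2 = 0.6667·(-3) + (-0.6667)·2 + 0.0000·(-2) + 0.3333·2 = -2.6667.
u_2 = v_2 + 2.6667·e_1 = (-1.2222, 0.2222, -2.0000, 2.8889).
‖u_2‖ = 3.7268, so e_2 = (-0.3280, 0.0596, -0.5367, 0.7752).
e_1·v_3 = 0.6667·(-3) + (-0.6667)·3 + 0.0000·(-2) + 0.3333·(-4) = -5.3333; e_2·v_3 = (-0.3280)·(-3) + 0.0596·3 + (-0.5367)·(-2) + 0.7752·(-4) = -0.8646.
u_3 = v_3 + 5.3333·e_1 + 0.8646·e_2 = (0.2720, -0.5040, -2.4640, -1.5520).
‖u_3‖ = 2.9678, so e_3 = (0.0916, -0.1698, -0.8302, -0.5229).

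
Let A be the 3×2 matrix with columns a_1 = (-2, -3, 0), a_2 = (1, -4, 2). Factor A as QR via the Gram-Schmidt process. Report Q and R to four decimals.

Q = [[-0.5547, 0.6959], [-0.8321, -0.4639], [0.0000, 0.5482]], R = [[3.6056, 2.7735], [0.0000, 3.6480]]

e_1 = a_1/‖a_1‖ = (-2, -3, 0)/3.6056 = (-0.5547, -0.8321, 0.0000).
r_{12} = e_1·a_2 = 2.7735.
u_2 = a_2 − 2.7735·e_1 = (2.5385, -1.6923, 2.0000).
‖u_2‖ = 3.6480, so e_2 = (0.6959, -0.4639, 0.5482).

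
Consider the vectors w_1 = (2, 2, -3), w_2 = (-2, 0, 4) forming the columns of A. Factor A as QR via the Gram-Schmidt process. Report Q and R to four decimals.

q_1 = w_1/‖w_1‖ = (2, 2, -3)/4.1231 = (0.4851, 0.4851, -0.7276).
r_{12} = q_1·w_2 = -3.8806.
u_2 = w_2 + 3.8806·q_1 = (-0.1176, 1.8824, 1.1765).
‖u_2‖ = 2.2229, so q_2 = (-0.0529, 0.8468, 0.5293).

Q = [[0.4851, -0.0529], [0.4851, 0.8468], [-0.7276, 0.5293]], R = [[4.1231, -3.8806], [0.0000, 2.2229]]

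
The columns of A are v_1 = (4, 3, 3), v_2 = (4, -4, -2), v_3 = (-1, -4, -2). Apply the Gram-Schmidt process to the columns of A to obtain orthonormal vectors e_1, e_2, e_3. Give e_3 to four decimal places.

v_1 = (4, 3, 3); ‖v_1‖ = 5.8310, so e_1 = (0.6860, 0.5145, 0.5145).
e_1·v_2 = 0.6860·4 + 0.5145·(-4) + 0.5145·(-2) = -0.3430.
u_2 = v_2 + 0.3430·e_1 = (4.2353, -3.8235, -1.8235).
‖u_2‖ = 5.9902, so e_2 = (0.7070, -0.6383, -0.3044).
e_1·v_3 = 0.6860·(-1) + 0.5145·(-4) + 0.5145·(-2) = -3.7730; e_2·v_3 = 0.7070·(-1) + (-0.6383)·(-4) + (-0.3044)·(-2) = 2.4550.
u_3 = v_3 + 3.7730·e_1 − 2.4550·e_2 = (-0.1475, -0.4918, 0.6885).
‖u_3‖ = 0.8589, so e_3 = (-0.1718, -0.5726, 0.8016).

e_3 = (-0.1718, -0.5726, 0.8016)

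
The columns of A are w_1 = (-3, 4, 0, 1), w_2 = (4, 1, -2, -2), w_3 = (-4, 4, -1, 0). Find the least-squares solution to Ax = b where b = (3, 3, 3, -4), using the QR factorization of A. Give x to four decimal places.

x = (1.2419, 0.8181, -0.8968)

q_1 = w_1/‖w_1‖ = (-3, 4, 0, 1)/5.0990 = (-0.5883, 0.7845, 0.0000, 0.1961).
r_{12} = q_1·w_2 = -1.9612.
u_2 = w_2 + 1.9612·q_1 = (2.8462, 2.5385, -2.0000, -1.6154).
‖u_2‖ = 4.5993, so q_2 = (0.6188, 0.5519, -0.4348, -0.3512).
r_{13} = q_1·w_3 = 5.4913; r_{23} = q_2·w_3 = 0.1672.
u_3 = w_3 − 5.4913·q_1 − 0.1672·q_2 = (-0.8727, -0.4000, -0.9273, -1.0182).
‖u_3‖ = 1.6787, so q_3 = (-0.5199, -0.2383, -0.5524, -0.6065).
Qᵀb = (-0.1961, 3.6126, -1.5055).
Back-substitute: x_3 = -1.5055/1.6787 = -0.8968.
x_2 = (3.6126 − 0.1672·(-0.8968))/4.5993 = 0.8181.
x_1 = (-0.1961 + 1.9612·0.8181 − 5.4913·(-0.8968))/5.0990 = 1.2419.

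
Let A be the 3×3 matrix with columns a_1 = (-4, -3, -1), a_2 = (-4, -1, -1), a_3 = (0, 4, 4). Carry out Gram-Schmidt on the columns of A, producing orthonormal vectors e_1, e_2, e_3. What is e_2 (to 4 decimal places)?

e_2 = (-0.5708, 0.8086, -0.1427)

e_1 = a_1/‖a_1‖ = (-4, -3, -1)/5.0990 = (-0.7845, -0.5883, -0.1961).
r_{12} = e_1·a_2 = 3.9223.
u_2 = a_2 − 3.9223·e_1 = (-0.9231, 1.3077, -0.2308).
‖u_2‖ = 1.6172, so e_2 = (-0.5708, 0.8086, -0.1427).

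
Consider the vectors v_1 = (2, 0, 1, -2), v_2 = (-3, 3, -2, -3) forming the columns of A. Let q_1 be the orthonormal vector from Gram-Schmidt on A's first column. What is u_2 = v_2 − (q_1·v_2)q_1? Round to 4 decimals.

q_1 = v_1/‖v_1‖ = (2, 0, 1, -2)/3.0000 = (0.6667, 0.0000, 0.3333, -0.6667).
r_{12} = q_1·v_2 = -0.6667.
u_2 = v_2 + 0.6667·q_1 = (-2.5556, 3.0000, -1.7778, -3.4444).

u_2 = (-2.5556, 3.0000, -1.7778, -3.4444)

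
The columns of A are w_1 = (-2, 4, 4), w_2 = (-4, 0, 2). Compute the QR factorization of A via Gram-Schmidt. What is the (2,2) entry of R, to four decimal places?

r_{22} = 3.5901

e_1 = w_1/‖w_1‖ = (-2, 4, 4)/6.0000 = (-0.3333, 0.6667, 0.6667).
r_{12} = e_1·w_2 = 2.6667.
u_2 = w_2 − 2.6667·e_1 = (-3.1111, -1.7778, 0.2222).
r_{22} = ‖u_2‖ = 3.5901.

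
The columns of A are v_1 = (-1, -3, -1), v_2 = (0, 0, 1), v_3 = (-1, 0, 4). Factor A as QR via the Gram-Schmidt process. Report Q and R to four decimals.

e_1 = v_1/‖v_1‖ = (-1, -3, -1)/3.3166 = (-0.3015, -0.9045, -0.3015).
r_{12} = e_1·v_2 = -0.3015.
u_2 = v_2 + 0.3015·e_1 = (-0.0909, -0.2727, 0.9091).
‖u_2‖ = 0.9535, so e_2 = (-0.0953, -0.2860, 0.9535).
r_{13} = e_1·v_3 = -0.9045; r_{23} = e_2·v_3 = 3.9092.
u_3 = v_3 + 0.9045·e_1 − 3.9092·e_2 = (-0.9000, 0.3000, 0.0000).
‖u_3‖ = 0.9487, so e_3 = (-0.9487, 0.3162, 0.0000).

Q = [[-0.3015, -0.0953, -0.9487], [-0.9045, -0.2860, 0.3162], [-0.3015, 0.9535, 0.0000]], R = [[3.3166, -0.3015, -0.9045], [0.0000, 0.9535, 3.9092], [0.0000, 0.0000, 0.9487]]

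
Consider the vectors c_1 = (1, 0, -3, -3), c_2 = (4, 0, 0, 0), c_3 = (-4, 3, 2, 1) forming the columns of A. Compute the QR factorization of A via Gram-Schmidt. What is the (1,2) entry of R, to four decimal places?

r_{12} = 0.9177

c_1 = (1, 0, -3, -3); ‖c_1‖ = 4.3589, so q_1 = (0.2294, 0.0000, -0.6882, -0.6882).
r_{12} = q_1·c_2 = 0.9177.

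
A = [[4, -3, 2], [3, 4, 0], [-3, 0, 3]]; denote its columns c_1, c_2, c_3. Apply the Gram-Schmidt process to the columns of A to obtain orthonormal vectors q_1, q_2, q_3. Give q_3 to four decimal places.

c_1 = (4, 3, -3); ‖c_1‖ = 5.8310, so q_1 = (0.6860, 0.5145, -0.5145).
q_1·c_2 = 0.6860·(-3) + 0.5145·4 + (-0.5145)·0 = 0.0000.
u_2 = c_2 + 0.0000·q_1 = (-3.0000, 4.0000, 0.0000).
‖u_2‖ = 5.0000, so q_2 = (-0.6000, 0.8000, 0.0000).
q_1·c_3 = 0.6860·2 + 0.5145·0 + (-0.5145)·3 = -0.1715; q_2·c_3 = (-0.6000)·2 + 0.8000·0 + 0.0000·3 = -1.2000.
u_3 = c_3 + 0.1715·q_1 + 1.2000·q_2 = (1.3976, 1.0482, 2.9118).
‖u_3‖ = 3.3957, so q_3 = (0.4116, 0.3087, 0.8575).

q_3 = (0.4116, 0.3087, 0.8575)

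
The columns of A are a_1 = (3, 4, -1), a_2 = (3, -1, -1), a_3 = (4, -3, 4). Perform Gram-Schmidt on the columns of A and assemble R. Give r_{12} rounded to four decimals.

r_{12} = 1.1767

e_1 = a_1/‖a_1‖ = (3, 4, -1)/5.0990 = (0.5883, 0.7845, -0.1961).
r_{12} = e_1·a_2 = 1.1767.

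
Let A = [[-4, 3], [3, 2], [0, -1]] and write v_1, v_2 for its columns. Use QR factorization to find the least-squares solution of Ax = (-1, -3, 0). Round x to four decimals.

x = (-0.3949, -0.8121)

q_1 = v_1/‖v_1‖ = (-4, 3, 0)/5.0000 = (-0.8000, 0.6000, 0.0000).
r_{12} = q_1·v_2 = -1.2000.
u_2 = v_2 + 1.2000·q_1 = (2.0400, 2.7200, -1.0000).
‖u_2‖ = 3.5440, so q_2 = (0.5756, 0.7675, -0.2822).
Qᵀb = (-1.0000, -2.8781).
Back-substitute: x_2 = -2.8781/3.5440 = -0.8121.
x_1 = (-1.0000 + 1.2000·(-0.8121))/5.0000 = -0.3949.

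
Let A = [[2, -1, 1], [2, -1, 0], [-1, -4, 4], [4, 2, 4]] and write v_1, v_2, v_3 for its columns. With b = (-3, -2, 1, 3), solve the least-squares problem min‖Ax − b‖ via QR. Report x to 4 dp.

x = (-0.9141, 1.0923, 1.0796)

q_1 = v_1/‖v_1‖ = (2, 2, -1, 4)/5.0000 = (0.4000, 0.4000, -0.2000, 0.8000).
r_{12} = q_1·v_2 = 1.6000.
u_2 = v_2 − 1.6000·q_1 = (-1.6400, -1.6400, -3.6800, 0.7200).
‖u_2‖ = 4.4091, so q_2 = (-0.3720, -0.3720, -0.8346, 0.1633).
r_{13} = q_1·v_3 = 2.8000; r_{23} = q_2·v_3 = -3.0573.
u_3 = v_3 − 2.8000·q_1 + 3.0573·q_2 = (-1.2572, -2.2572, 2.0082, 2.2593).
‖u_3‖ = 3.9765, so q_3 = (-0.3162, -0.5676, 0.5050, 0.5681).
Qᵀb = (0.2000, 1.5151, 4.2932).
Back-substitute: x_3 = 4.2932/3.9765 = 1.0796.
x_2 = (1.5151 + 3.0573·1.0796)/4.4091 = 1.0923.
x_1 = (0.2000 − 1.6000·1.0923 − 2.8000·1.0796)/5.0000 = -0.9141.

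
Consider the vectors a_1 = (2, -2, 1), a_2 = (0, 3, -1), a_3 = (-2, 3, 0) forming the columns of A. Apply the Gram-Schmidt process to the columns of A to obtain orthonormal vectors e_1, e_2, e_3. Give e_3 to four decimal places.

a_1 = (2, -2, 1); ‖a_1‖ = 3.0000, so e_1 = (0.6667, -0.6667, 0.3333).
e_1·a_2 = 0.6667·0 + (-0.6667)·3 + 0.3333·(-1) = -2.3333.
u_2 = a_2 + 2.3333·e_1 = (1.5556, 1.4444, -0.2222).
‖u_2‖ = 2.1344, so e_2 = (0.7288, 0.6768, -0.1041).
e_1·a_3 = 0.6667·(-2) + (-0.6667)·3 + 0.3333·0 = -3.3333; e_2·a_3 = 0.7288·(-2) + 0.6768·3 + (-0.1041)·0 = 0.5726.
u_3 = a_3 + 3.3333·e_1 − 0.5726·e_2 = (-0.1951, 0.3902, 1.1707).
‖u_3‖ = 1.2494, so e_3 = (-0.1562, 0.3123, 0.9370).

e_3 = (-0.1562, 0.3123, 0.9370)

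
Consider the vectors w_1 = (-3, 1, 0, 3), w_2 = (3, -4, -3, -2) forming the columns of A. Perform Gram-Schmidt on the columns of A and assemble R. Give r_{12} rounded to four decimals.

w_1 = (-3, 1, 0, 3); ‖w_1‖ = 4.3589, so e_1 = (-0.6882, 0.2294, 0.0000, 0.6882).
r_{12} = e_1·w_2 = -4.3589.

r_{12} = -4.3589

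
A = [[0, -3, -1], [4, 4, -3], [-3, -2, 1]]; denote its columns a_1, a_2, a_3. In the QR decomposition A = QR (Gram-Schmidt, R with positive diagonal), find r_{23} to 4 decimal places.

a_1 = (0, 4, -3); ‖a_1‖ = 5.0000, so q_1 = (0.0000, 0.8000, -0.6000).
q_1·a_2 = 0.0000·(-3) + 0.8000·4 + (-0.6000)·(-2) = 4.4000.
u_2 = a_2 − 4.4000·q_1 = (-3.0000, 0.4800, 0.6400).
‖u_2‖ = 3.1048, so q_2 = (-0.9662, 0.1546, 0.2061).
r_{23} = q_2·a_3 = 0.7086.

r_{23} = 0.7086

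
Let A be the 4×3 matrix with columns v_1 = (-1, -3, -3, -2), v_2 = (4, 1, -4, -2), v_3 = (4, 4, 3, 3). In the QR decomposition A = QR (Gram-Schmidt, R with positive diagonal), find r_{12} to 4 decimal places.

r_{12} = 1.8766

v_1 = (-1, -3, -3, -2); ‖v_1‖ = 4.7958, so e_1 = (-0.2085, -0.6255, -0.6255, -0.4170).
r_{12} = e_1·v_2 = 1.8766.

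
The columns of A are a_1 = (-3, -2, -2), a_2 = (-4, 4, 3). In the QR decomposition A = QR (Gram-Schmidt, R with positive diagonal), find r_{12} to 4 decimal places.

e_1 = a_1/‖a_1‖ = (-3, -2, -2)/4.1231 = (-0.7276, -0.4851, -0.4851).
r_{12} = e_1·a_2 = -0.4851.

r_{12} = -0.4851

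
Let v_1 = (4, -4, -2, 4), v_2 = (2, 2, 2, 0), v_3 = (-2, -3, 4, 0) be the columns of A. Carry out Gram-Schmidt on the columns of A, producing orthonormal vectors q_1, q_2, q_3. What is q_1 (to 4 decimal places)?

q_1 = v_1/‖v_1‖ = (4, -4, -2, 4)/7.2111 = (0.5547, -0.5547, -0.2774, 0.5547).

q_1 = (0.5547, -0.5547, -0.2774, 0.5547)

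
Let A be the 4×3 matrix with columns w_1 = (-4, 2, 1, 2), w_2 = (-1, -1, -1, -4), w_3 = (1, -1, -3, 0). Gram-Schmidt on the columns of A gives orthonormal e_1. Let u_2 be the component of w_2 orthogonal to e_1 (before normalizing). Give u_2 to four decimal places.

w_1 = (-4, 2, 1, 2); ‖w_1‖ = 5.0000, so e_1 = (-0.8000, 0.4000, 0.2000, 0.4000).
e_1·w_2 = (-0.8000)·(-1) + 0.4000·(-1) + 0.2000·(-1) + 0.4000·(-4) = -1.4000.
u_2 = w_2 + 1.4000·e_1 = (-2.1200, -0.4400, -0.7200, -3.4400).

u_2 = (-2.1200, -0.4400, -0.7200, -3.4400)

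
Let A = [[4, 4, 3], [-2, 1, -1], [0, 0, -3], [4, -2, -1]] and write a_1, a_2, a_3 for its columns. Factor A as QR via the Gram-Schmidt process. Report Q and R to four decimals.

Q = [[0.6667, 0.7454, 0.0000], [-0.3333, 0.2981, -0.3651], [0.0000, 0.0000, -0.9129], [0.6667, -0.5963, -0.1826]], R = [[6.0000, 1.0000, 1.6667], [0.0000, 4.4721, 2.5342], [0.0000, 0.0000, 3.2863]]

a_1 = (4, -2, 0, 4); ‖a_1‖ = 6.0000, so q_1 = (0.6667, -0.3333, 0.0000, 0.6667).
q_1·a_2 = 0.6667·4 + (-0.3333)·1 + 0.0000·0 + 0.6667·(-2) = 1.0000.
u_2 = a_2 − 1.0000·q_1 = (3.3333, 1.3333, 0.0000, -2.6667).
‖u_2‖ = 4.4721, so q_2 = (0.7454, 0.2981, 0.0000, -0.5963).
q_1·a_3 = 0.6667·3 + (-0.3333)·(-1) + 0.0000·(-3) + 0.6667·(-1) = 1.6667; q_2·a_3 = 0.7454·3 + 0.2981·(-1) + 0.0000·(-3) + (-0.5963)·(-1) = 2.5342.
u_3 = a_3 − 1.6667·q_1 − 2.5342·q_2 = (0.0000, -1.2000, -3.0000, -0.6000).
‖u_3‖ = 3.2863, so q_3 = (0.0000, -0.3651, -0.9129, -0.1826).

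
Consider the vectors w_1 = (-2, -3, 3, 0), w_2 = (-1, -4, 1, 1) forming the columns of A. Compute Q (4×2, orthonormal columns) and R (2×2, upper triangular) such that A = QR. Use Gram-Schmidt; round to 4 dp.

Q = [[-0.4264, 0.2253], [-0.6396, -0.6945], [0.6396, -0.5444], [0.0000, 0.4130]], R = [[4.6904, 3.6244], [0.0000, 2.4215]]

w_1 = (-2, -3, 3, 0); ‖w_1‖ = 4.6904, so e_1 = (-0.4264, -0.6396, 0.6396, 0.0000).
e_1·w_2 = (-0.4264)·(-1) + (-0.6396)·(-4) + 0.6396·1 + 0.0000·1 = 3.6244.
u_2 = w_2 − 3.6244·e_1 = (0.5455, -1.6818, -1.3182, 1.0000).
‖u_2‖ = 2.4215, so e_2 = (0.2253, -0.6945, -0.5444, 0.4130).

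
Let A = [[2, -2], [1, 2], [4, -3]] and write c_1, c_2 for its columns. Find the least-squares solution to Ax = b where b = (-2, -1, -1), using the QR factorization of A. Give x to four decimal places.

x = (-0.5155, -0.1304)

e_1 = c_1/‖c_1‖ = (2, 1, 4)/4.5826 = (0.4364, 0.2182, 0.8729).
r_{12} = e_1·c_2 = -3.0551.
u_2 = c_2 + 3.0551·e_1 = (-0.6667, 2.6667, -0.3333).
‖u_2‖ = 2.7689, so e_2 = (-0.2408, 0.9631, -0.1204).
Qᵀb = (-1.9640, -0.3612).
Back-substitute: x_2 = -0.3612/2.7689 = -0.1304.
x_1 = (-1.9640 + 3.0551·(-0.1304))/4.5826 = -0.5155.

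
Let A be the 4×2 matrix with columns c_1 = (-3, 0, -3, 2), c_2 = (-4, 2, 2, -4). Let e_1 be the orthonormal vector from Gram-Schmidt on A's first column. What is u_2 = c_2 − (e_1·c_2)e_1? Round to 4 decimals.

e_1 = c_1/‖c_1‖ = (-3, 0, -3, 2)/4.6904 = (-0.6396, 0.0000, -0.6396, 0.4264).
r_{12} = e_1·c_2 = -0.4264.
u_2 = c_2 + 0.4264·e_1 = (-4.2727, 2.0000, 1.7273, -3.8182).

u_2 = (-4.2727, 2.0000, 1.7273, -3.8182)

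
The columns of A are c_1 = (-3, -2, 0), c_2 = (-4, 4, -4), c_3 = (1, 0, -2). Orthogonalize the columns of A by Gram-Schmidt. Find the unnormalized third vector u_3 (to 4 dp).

u_3 = (0.6316, -0.9474, -1.5789)

c_1 = (-3, -2, 0); ‖c_1‖ = 3.6056, so q_1 = (-0.8321, -0.5547, 0.0000).
q_1·c_2 = (-0.8321)·(-4) + (-0.5547)·4 + 0.0000·(-4) = 1.1094.
u_2 = c_2 − 1.1094·q_1 = (-3.0769, 4.6154, -4.0000).
‖u_2‖ = 6.8388, so q_2 = (-0.4499, 0.6749, -0.5849).
q_1·c_3 = (-0.8321)·1 + (-0.5547)·0 + 0.0000·(-2) = -0.8321; q_2·c_3 = (-0.4499)·1 + 0.6749·0 + (-0.5849)·(-2) = 0.7199.
u_3 = c_3 + 0.8321·q_1 − 0.7199·q_2 = (0.6316, -0.9474, -1.5789).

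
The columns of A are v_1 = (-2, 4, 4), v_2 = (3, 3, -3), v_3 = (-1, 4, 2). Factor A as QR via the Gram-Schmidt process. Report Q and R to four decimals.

Q = [[-0.3333, 0.5230, -0.7845], [0.6667, 0.7191, 0.1961], [0.6667, -0.4576, -0.5883]], R = [[6.0000, -1.0000, 4.3333], [0.0000, 5.0990, 1.4382], [0.0000, 0.0000, 0.3922]]

v_1 = (-2, 4, 4); ‖v_1‖ = 6.0000, so q_1 = (-0.3333, 0.6667, 0.6667).
q_1·v_2 = (-0.3333)·3 + 0.6667·3 + 0.6667·(-3) = -1.0000.
u_2 = v_2 + 1.0000·q_1 = (2.6667, 3.6667, -2.3333).
‖u_2‖ = 5.0990, so q_2 = (0.5230, 0.7191, -0.4576).
q_1·v_3 = (-0.3333)·(-1) + 0.6667·4 + 0.6667·2 = 4.3333; q_2·v_3 = 0.5230·(-1) + 0.7191·4 + (-0.4576)·2 = 1.4382.
u_3 = v_3 − 4.3333·q_1 − 1.4382·q_2 = (-0.3077, 0.0769, -0.2308).
‖u_3‖ = 0.3922, so q_3 = (-0.7845, 0.1961, -0.5883).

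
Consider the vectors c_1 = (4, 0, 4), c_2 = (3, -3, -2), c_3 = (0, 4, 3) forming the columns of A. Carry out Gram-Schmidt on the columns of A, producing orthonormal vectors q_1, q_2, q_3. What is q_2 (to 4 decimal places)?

q_2 = (0.5392, -0.6470, -0.5392)

c_1 = (4, 0, 4); ‖c_1‖ = 5.6569, so q_1 = (0.7071, 0.0000, 0.7071).
q_1·c_2 = 0.7071·3 + 0.0000·(-3) + 0.7071·(-2) = 0.7071.
u_2 = c_2 − 0.7071·q_1 = (2.5000, -3.0000, -2.5000).
‖u_2‖ = 4.6368, so q_2 = (0.5392, -0.6470, -0.5392).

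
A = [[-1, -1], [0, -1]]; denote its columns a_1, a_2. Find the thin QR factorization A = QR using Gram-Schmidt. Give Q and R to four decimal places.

Q = [[-1.0000, 0.0000], [0.0000, -1.0000]], R = [[1.0000, 1.0000], [0.0000, 1.0000]]

e_1 = a_1/‖a_1‖ = (-1, 0)/1.0000 = (-1.0000, 0.0000).
r_{12} = e_1·a_2 = 1.0000.
u_2 = a_2 − 1.0000·e_1 = (0.0000, -1.0000).
‖u_2‖ = 1.0000, so e_2 = (0.0000, -1.0000).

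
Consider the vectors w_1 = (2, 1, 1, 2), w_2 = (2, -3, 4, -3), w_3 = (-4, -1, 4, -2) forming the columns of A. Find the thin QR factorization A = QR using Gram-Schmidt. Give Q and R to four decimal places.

Q = [[0.6325, 0.3574, -0.6674], [0.3162, -0.4711, 0.2410], [0.3162, 0.6660, 0.6724], [0.6325, -0.4548, 0.2107]], R = [[3.1623, -0.3162, -2.8460], [0.0000, 6.1563, 2.6152], [0.0000, 0.0000, 4.6969]]

e_1 = w_1/‖w_1‖ = (2, 1, 1, 2)/3.1623 = (0.6325, 0.3162, 0.3162, 0.6325).
r_{12} = e_1·w_2 = -0.3162.
u_2 = w_2 + 0.3162·e_1 = (2.2000, -2.9000, 4.1000, -2.8000).
‖u_2‖ = 6.1563, so e_2 = (0.3574, -0.4711, 0.6660, -0.4548).
r_{13} = e_1·w_3 = -2.8460; r_{23} = e_2·w_3 = 2.6152.
u_3 = w_3 + 2.8460·e_1 − 2.6152·e_2 = (-3.1346, 1.1319, 3.1583, 0.9894).
‖u_3‖ = 4.6969, so e_3 = (-0.6674, 0.2410, 0.6724, 0.2107).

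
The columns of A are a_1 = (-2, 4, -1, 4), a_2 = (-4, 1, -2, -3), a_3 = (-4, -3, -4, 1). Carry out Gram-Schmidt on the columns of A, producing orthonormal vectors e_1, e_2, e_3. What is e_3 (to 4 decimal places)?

a_1 = (-2, 4, -1, 4); ‖a_1‖ = 6.0828, so e_1 = (-0.3288, 0.6576, -0.1644, 0.6576).
e_1·a_2 = (-0.3288)·(-4) + 0.6576·1 + (-0.1644)·(-2) + 0.6576·(-3) = 0.3288.
u_2 = a_2 − 0.3288·e_1 = (-3.8919, 0.7838, -1.9459, -3.2162).
‖u_2‖ = 5.4673, so e_2 = (-0.7118, 0.1434, -0.3559, -0.5883).
e_1·a_3 = (-0.3288)·(-4) + 0.6576·(-3) + (-0.1644)·(-4) + 0.6576·1 = 0.6576; e_2·a_3 = (-0.7118)·(-4) + 0.1434·(-3) + (-0.3559)·(-4) + (-0.5883)·1 = 3.2527.
u_3 = a_3 − 0.6576·e_1 − 3.2527·e_2 = (-1.4684, -3.8987, -2.7342, 2.4810).
‖u_3‖ = 5.5666, so e_3 = (-0.2638, -0.7004, -0.4912, 0.4457).

e_3 = (-0.2638, -0.7004, -0.4912, 0.4457)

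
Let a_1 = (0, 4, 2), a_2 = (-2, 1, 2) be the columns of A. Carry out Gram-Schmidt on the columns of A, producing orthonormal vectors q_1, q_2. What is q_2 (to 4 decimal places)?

q_2 = (-0.8305, -0.2491, 0.4983)

a_1 = (0, 4, 2); ‖a_1‖ = 4.4721, so q_1 = (0.0000, 0.8944, 0.4472).
q_1·a_2 = 0.0000·(-2) + 0.8944·1 + 0.4472·2 = 1.7889.
u_2 = a_2 − 1.7889·q_1 = (-2.0000, -0.6000, 1.2000).
‖u_2‖ = 2.4083, so q_2 = (-0.8305, -0.2491, 0.4983).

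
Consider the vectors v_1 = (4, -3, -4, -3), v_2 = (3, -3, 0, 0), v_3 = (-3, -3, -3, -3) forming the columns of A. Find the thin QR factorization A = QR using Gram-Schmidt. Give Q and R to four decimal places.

Q = [[0.5657, 0.4357, -0.6947], [-0.4243, -0.5743, -0.6947], [-0.5657, 0.5545, -0.0366], [-0.4243, 0.4159, -0.1828]], R = [[7.0711, 2.9698, 2.5456], [0.0000, 3.0299, -2.4952], [0.0000, 0.0000, 4.8264]]

v_1 = (4, -3, -4, -3); ‖v_1‖ = 7.0711, so q_1 = (0.5657, -0.4243, -0.5657, -0.4243).
q_1·v_2 = 0.5657·3 + (-0.4243)·(-3) + (-0.5657)·0 + (-0.4243)·0 = 2.9698.
u_2 = v_2 − 2.9698·q_1 = (1.3200, -1.7400, 1.6800, 1.2600).
‖u_2‖ = 3.0299, so q_2 = (0.4357, -0.5743, 0.5545, 0.4159).
q_1·v_3 = 0.5657·(-3) + (-0.4243)·(-3) + (-0.5657)·(-3) + (-0.4243)·(-3) = 2.5456; q_2·v_3 = 0.4357·(-3) + (-0.5743)·(-3) + 0.5545·(-3) + 0.4159·(-3) = -2.4952.
u_3 = v_3 − 2.5456·q_1 + 2.4952·q_2 = (-3.3529, -3.3529, -0.1765, -0.8824).
‖u_3‖ = 4.8264, so q_3 = (-0.6947, -0.6947, -0.0366, -0.1828).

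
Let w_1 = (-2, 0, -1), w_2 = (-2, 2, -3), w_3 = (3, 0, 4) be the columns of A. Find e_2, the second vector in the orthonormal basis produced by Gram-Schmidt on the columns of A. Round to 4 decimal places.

w_1 = (-2, 0, -1); ‖w_1‖ = 2.2361, so e_1 = (-0.8944, 0.0000, -0.4472).
e_1·w_2 = (-0.8944)·(-2) + 0.0000·2 + (-0.4472)·(-3) = 3.1305.
u_2 = w_2 − 3.1305·e_1 = (0.8000, 2.0000, -1.6000).
‖u_2‖ = 2.6833, so e_2 = (0.2981, 0.7454, -0.5963).

e_2 = (0.2981, 0.7454, -0.5963)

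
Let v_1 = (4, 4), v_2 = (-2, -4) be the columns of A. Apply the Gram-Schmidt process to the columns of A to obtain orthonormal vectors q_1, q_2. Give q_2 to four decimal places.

q_1 = v_1/‖v_1‖ = (4, 4)/5.6569 = (0.7071, 0.7071).
r_{12} = q_1·v_2 = -4.2426.
u_2 = v_2 + 4.2426·q_1 = (1.0000, -1.0000).
‖u_2‖ = 1.4142, so q_2 = (0.7071, -0.7071).

q_2 = (0.7071, -0.7071)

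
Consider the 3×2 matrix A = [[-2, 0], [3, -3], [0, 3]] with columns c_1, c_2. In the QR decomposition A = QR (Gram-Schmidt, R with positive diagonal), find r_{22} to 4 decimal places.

c_1 = (-2, 3, 0); ‖c_1‖ = 3.6056, so q_1 = (-0.5547, 0.8321, 0.0000).
q_1·c_2 = (-0.5547)·0 + 0.8321·(-3) + 0.0000·3 = -2.4962.
u_2 = c_2 + 2.4962·q_1 = (-1.3846, -0.9231, 3.0000).
r_{22} = ‖u_2‖ = 3.4306.

r_{22} = 3.4306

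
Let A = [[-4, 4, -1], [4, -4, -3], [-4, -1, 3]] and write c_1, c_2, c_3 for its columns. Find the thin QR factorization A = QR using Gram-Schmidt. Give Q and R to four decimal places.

c_1 = (-4, 4, -4); ‖c_1‖ = 6.9282, so q_1 = (-0.5774, 0.5774, -0.5774).
q_1·c_2 = (-0.5774)·4 + 0.5774·(-4) + (-0.5774)·(-1) = -4.0415.
u_2 = c_2 + 4.0415·q_1 = (1.6667, -1.6667, -3.3333).
‖u_2‖ = 4.0825, so q_2 = (0.4082, -0.4082, -0.8165).
q_1·c_3 = (-0.5774)·(-1) + 0.5774·(-3) + (-0.5774)·3 = -2.8868; q_2·c_3 = 0.4082·(-1) + (-0.4082)·(-3) + (-0.8165)·3 = -1.6330.
u_3 = c_3 + 2.8868·q_1 + 1.6330·q_2 = (-2.0000, -2.0000, 0.0000).
‖u_3‖ = 2.8284, so q_3 = (-0.7071, -0.7071, 0.0000).

Q = [[-0.5774, 0.4082, -0.7071], [0.5774, -0.4082, -0.7071], [-0.5774, -0.8165, 0.0000]], R = [[6.9282, -4.0415, -2.8868], [0.0000, 4.0825, -1.6330], [0.0000, 0.0000, 2.8284]]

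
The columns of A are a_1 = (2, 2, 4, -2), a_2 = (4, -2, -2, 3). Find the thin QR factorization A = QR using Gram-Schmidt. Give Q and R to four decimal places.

a_1 = (2, 2, 4, -2); ‖a_1‖ = 5.2915, so q_1 = (0.3780, 0.3780, 0.7559, -0.3780).
q_1·a_2 = 0.3780·4 + 0.3780·(-2) + 0.7559·(-2) + (-0.3780)·3 = -1.8898.
u_2 = a_2 + 1.8898·q_1 = (4.7143, -1.2857, -0.5714, 2.2857).
‖u_2‖ = 5.4248, so q_2 = (0.8690, -0.2370, -0.1053, 0.4213).

Q = [[0.3780, 0.8690], [0.3780, -0.2370], [0.7559, -0.1053], [-0.3780, 0.4213]], R = [[5.2915, -1.8898], [0.0000, 5.4248]]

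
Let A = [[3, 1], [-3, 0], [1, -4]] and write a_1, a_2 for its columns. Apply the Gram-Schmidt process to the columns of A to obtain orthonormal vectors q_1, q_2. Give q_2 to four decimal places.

q_2 = (0.2813, -0.0384, -0.9589)

a_1 = (3, -3, 1); ‖a_1‖ = 4.3589, so q_1 = (0.6882, -0.6882, 0.2294).
q_1·a_2 = 0.6882·1 + (-0.6882)·0 + 0.2294·(-4) = -0.2294.
u_2 = a_2 + 0.2294·q_1 = (1.1579, -0.1579, -3.9474).
‖u_2‖ = 4.1167, so q_2 = (0.2813, -0.0384, -0.9589).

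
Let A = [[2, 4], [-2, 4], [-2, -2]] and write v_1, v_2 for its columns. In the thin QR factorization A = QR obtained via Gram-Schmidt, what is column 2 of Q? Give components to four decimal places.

v_1 = (2, -2, -2); ‖v_1‖ = 3.4641, so q_1 = (0.5774, -0.5774, -0.5774).
q_1·v_2 = 0.5774·4 + (-0.5774)·4 + (-0.5774)·(-2) = 1.1547.
u_2 = v_2 − 1.1547·q_1 = (3.3333, 4.6667, -1.3333).
‖u_2‖ = 5.8878, so q_2 = (0.5661, 0.7926, -0.2265).

q_2 = (0.5661, 0.7926, -0.2265)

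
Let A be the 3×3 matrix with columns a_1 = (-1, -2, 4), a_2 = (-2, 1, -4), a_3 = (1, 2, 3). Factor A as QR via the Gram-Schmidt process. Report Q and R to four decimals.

q_1 = a_1/‖a_1‖ = (-1, -2, 4)/4.5826 = (-0.2182, -0.4364, 0.8729).
r_{12} = q_1·a_2 = -3.4915.
u_2 = a_2 + 3.4915·q_1 = (-2.7619, -0.5238, -0.9524).
‖u_2‖ = 2.9681, so q_2 = (-0.9305, -0.1765, -0.3209).
r_{13} = q_1·a_3 = 1.5275; r_{23} = q_2·a_3 = -2.2461.
u_3 = a_3 − 1.5275·q_1 + 2.2461·q_2 = (-0.7568, 2.2703, 0.9459).
‖u_3‖ = 2.5733, so q_3 = (-0.2941, 0.8823, 0.3676).

Q = [[-0.2182, -0.9305, -0.2941], [-0.4364, -0.1765, 0.8823], [0.8729, -0.3209, 0.3676]], R = [[4.5826, -3.4915, 1.5275], [0.0000, 2.9681, -2.2461], [0.0000, 0.0000, 2.5733]]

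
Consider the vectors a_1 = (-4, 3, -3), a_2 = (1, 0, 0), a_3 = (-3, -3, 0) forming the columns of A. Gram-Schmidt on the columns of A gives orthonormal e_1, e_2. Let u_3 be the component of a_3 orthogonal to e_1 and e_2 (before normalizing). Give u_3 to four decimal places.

u_3 = (0.0000, -1.5000, -1.5000)

a_1 = (-4, 3, -3); ‖a_1‖ = 5.8310, so e_1 = (-0.6860, 0.5145, -0.5145).
e_1·a_2 = (-0.6860)·1 + 0.5145·0 + (-0.5145)·0 = -0.6860.
u_2 = a_2 + 0.6860·e_1 = (0.5294, 0.3529, -0.3529).
‖u_2‖ = 0.7276, so e_2 = (0.7276, 0.4851, -0.4851).
e_1·a_3 = (-0.6860)·(-3) + 0.5145·(-3) + (-0.5145)·0 = 0.5145; e_2·a_3 = 0.7276·(-3) + 0.4851·(-3) + (-0.4851)·0 = -3.6380.
u_3 = a_3 − 0.5145·e_1 + 3.6380·e_2 = (0.0000, -1.5000, -1.5000).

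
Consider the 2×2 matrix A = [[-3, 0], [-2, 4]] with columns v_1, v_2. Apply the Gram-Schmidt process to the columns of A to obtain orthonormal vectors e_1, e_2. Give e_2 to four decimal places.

e_2 = (-0.5547, 0.8321)

v_1 = (-3, -2); ‖v_1‖ = 3.6056, so e_1 = (-0.8321, -0.5547).
e_1·v_2 = (-0.8321)·0 + (-0.5547)·4 = -2.2188.
u_2 = v_2 + 2.2188·e_1 = (-1.8462, 2.7692).
‖u_2‖ = 3.3282, so e_2 = (-0.5547, 0.8321).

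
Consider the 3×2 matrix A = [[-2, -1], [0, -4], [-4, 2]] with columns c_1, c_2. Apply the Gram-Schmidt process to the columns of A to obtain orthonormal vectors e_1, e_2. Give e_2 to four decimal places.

e_2 = (-0.3651, -0.9129, 0.1826)

c_1 = (-2, 0, -4); ‖c_1‖ = 4.4721, so e_1 = (-0.4472, 0.0000, -0.8944).
e_1·c_2 = (-0.4472)·(-1) + 0.0000·(-4) + (-0.8944)·2 = -1.3416.
u_2 = c_2 + 1.3416·e_1 = (-1.6000, -4.0000, 0.8000).
‖u_2‖ = 4.3818, so e_2 = (-0.3651, -0.9129, 0.1826).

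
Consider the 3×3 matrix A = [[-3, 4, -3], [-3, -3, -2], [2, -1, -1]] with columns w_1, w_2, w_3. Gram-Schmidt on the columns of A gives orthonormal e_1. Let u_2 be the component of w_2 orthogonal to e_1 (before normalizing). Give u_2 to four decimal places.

u_2 = (3.3182, -3.6818, -0.5455)

e_1 = w_1/‖w_1‖ = (-3, -3, 2)/4.6904 = (-0.6396, -0.6396, 0.4264).
r_{12} = e_1·w_2 = -1.0660.
u_2 = w_2 + 1.0660·e_1 = (3.3182, -3.6818, -0.5455).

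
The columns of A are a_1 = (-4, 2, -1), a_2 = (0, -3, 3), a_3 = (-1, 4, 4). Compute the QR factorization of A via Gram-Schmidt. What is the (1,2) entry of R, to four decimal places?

r_{12} = -1.9640

a_1 = (-4, 2, -1); ‖a_1‖ = 4.5826, so e_1 = (-0.8729, 0.4364, -0.2182).
r_{12} = e_1·a_2 = -1.9640.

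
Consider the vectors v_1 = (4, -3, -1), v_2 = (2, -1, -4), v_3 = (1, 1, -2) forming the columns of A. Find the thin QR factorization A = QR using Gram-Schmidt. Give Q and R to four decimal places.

v_1 = (4, -3, -1); ‖v_1‖ = 5.0990, so q_1 = (0.7845, -0.5883, -0.1961).
q_1·v_2 = 0.7845·2 + (-0.5883)·(-1) + (-0.1961)·(-4) = 2.9417.
u_2 = v_2 − 2.9417·q_1 = (-0.3077, 0.7308, -3.4231).
‖u_2‖ = 3.5137, so q_2 = (-0.0876, 0.2080, -0.9742).
q_1·v_3 = 0.7845·1 + (-0.5883)·1 + (-0.1961)·(-2) = 0.5883; q_2·v_3 = (-0.0876)·1 + 0.2080·1 + (-0.9742)·(-2) = 2.0688.
u_3 = v_3 − 0.5883·q_1 − 2.0688·q_2 = (0.7196, 0.9159, 0.1308).
‖u_3‖ = 1.1721, so q_3 = (0.6140, 0.7814, 0.1116).

Q = [[0.7845, -0.0876, 0.6140], [-0.5883, 0.2080, 0.7814], [-0.1961, -0.9742, 0.1116]], R = [[5.0990, 2.9417, 0.5883], [0.0000, 3.5137, 2.0688], [0.0000, 0.0000, 1.1721]]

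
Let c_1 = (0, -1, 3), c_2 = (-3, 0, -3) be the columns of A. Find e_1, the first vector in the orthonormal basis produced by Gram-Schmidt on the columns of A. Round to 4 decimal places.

c_1 = (0, -1, 3); ‖c_1‖ = 3.1623, so e_1 = (0.0000, -0.3162, 0.9487).

e_1 = (0.0000, -0.3162, 0.9487)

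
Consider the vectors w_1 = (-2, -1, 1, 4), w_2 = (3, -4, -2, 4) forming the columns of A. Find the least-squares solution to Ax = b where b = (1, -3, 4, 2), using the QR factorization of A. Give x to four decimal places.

w_1 = (-2, -1, 1, 4); ‖w_1‖ = 4.6904, so q_1 = (-0.4264, -0.2132, 0.2132, 0.8528).
q_1·w_2 = (-0.4264)·3 + (-0.2132)·(-4) + 0.2132·(-2) + 0.8528·4 = 2.5584.
u_2 = w_2 − 2.5584·q_1 = (4.0909, -3.4545, -2.5455, 1.8182).
‖u_2‖ = 6.2012, so q_2 = (0.6597, -0.5571, -0.4105, 0.2932).
Qᵀb = (2.7716, 1.2754).
Back-substitute: x_2 = 1.2754/6.2012 = 0.2057.
x_1 = (2.7716 − 2.5584·0.2057)/4.6904 = 0.4787.

x = (0.4787, 0.2057)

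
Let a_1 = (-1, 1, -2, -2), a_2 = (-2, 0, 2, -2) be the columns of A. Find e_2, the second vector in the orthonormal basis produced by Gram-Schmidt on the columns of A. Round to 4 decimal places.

e_1 = a_1/‖a_1‖ = (-1, 1, -2, -2)/3.1623 = (-0.3162, 0.3162, -0.6325, -0.6325).
r_{12} = e_1·a_2 = 0.6325.
u_2 = a_2 − 0.6325·e_1 = (-1.8000, -0.2000, 2.4000, -1.6000).
‖u_2‖ = 3.4059, so e_2 = (-0.5285, -0.0587, 0.7047, -0.4698).

e_2 = (-0.5285, -0.0587, 0.7047, -0.4698)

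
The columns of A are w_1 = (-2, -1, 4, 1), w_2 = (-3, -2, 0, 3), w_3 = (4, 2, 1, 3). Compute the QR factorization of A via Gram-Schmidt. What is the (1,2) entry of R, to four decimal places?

r_{12} = 2.3452

e_1 = w_1/‖w_1‖ = (-2, -1, 4, 1)/4.6904 = (-0.4264, -0.2132, 0.8528, 0.2132).
r_{12} = e_1·w_2 = 2.3452.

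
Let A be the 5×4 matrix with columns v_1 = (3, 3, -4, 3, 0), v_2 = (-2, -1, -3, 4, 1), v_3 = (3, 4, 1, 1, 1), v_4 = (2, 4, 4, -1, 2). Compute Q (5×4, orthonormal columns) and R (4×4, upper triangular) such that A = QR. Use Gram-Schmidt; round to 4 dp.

v_1 = (3, 3, -4, 3, 0); ‖v_1‖ = 6.5574, so e_1 = (0.4575, 0.4575, -0.6100, 0.4575, 0.0000).
e_1·v_2 = 0.4575·(-2) + 0.4575·(-1) + (-0.6100)·(-3) + 0.4575·4 + 0.0000·1 = 2.2875.
u_2 = v_2 − 2.2875·e_1 = (-3.0465, -2.0465, -1.6047, 2.9535, 1.0000).
‖u_2‖ = 5.0762, so e_2 = (-0.6002, -0.4032, -0.3161, 0.5818, 0.1970).
e_1·v_3 = 0.4575·3 + 0.4575·4 + (-0.6100)·1 + 0.4575·1 + 0.0000·1 = 3.0500; e_2·v_3 = (-0.6002)·3 + (-0.4032)·4 + (-0.3161)·1 + 0.5818·1 + 0.1970·1 = -2.9504.
u_3 = v_3 − 3.0500·e_1 + 2.9504·e_2 = (-0.1661, 1.4152, 1.9278, 1.3213, 1.5812).
‖u_3‖ = 3.1611, so e_3 = (-0.0525, 0.4477, 0.6098, 0.4180, 0.5002).
e_1·v_4 = 0.4575·2 + 0.4575·4 + (-0.6100)·4 + 0.4575·(-1) + 0.0000·2 = -0.1525; e_2·v_4 = (-0.6002)·2 + (-0.4032)·4 + (-0.3161)·4 + 0.5818·(-1) + 0.1970·2 = -4.2653; e_3·v_4 = (-0.0525)·2 + 0.4477·4 + 0.6098·4 + 0.4180·(-1) + 0.5002·2 = 4.7074.
u_4 = v_4 + 0.1525·e_1 + 4.2653·e_2 − 4.7074·e_3 = (-0.2428, 0.2428, -0.3121, -0.4162, 0.4855).
‖u_4‖ = 0.7901, so e_4 = (-0.3073, 0.3073, -0.3951, -0.5267, 0.6145).

Q = [[0.4575, -0.6002, -0.0525, -0.3073], [0.4575, -0.4032, 0.4477, 0.3073], [-0.6100, -0.3161, 0.6098, -0.3951], [0.4575, 0.5818, 0.4180, -0.5267], [0.0000, 0.1970, 0.5002, 0.6145]], R = [[6.5574, 2.2875, 3.0500, -0.1525], [0.0000, 5.0762, -2.9504, -4.2653], [0.0000, 0.0000, 3.1611, 4.7074], [0.0000, 0.0000, 0.0000, 0.7901]]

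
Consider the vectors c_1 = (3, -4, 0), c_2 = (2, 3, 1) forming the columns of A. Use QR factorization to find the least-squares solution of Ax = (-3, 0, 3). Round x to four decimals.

c_1 = (3, -4, 0); ‖c_1‖ = 5.0000, so q_1 = (0.6000, -0.8000, 0.0000).
q_1·c_2 = 0.6000·2 + (-0.8000)·3 + 0.0000·1 = -1.2000.
u_2 = c_2 + 1.2000·q_1 = (2.7200, 2.0400, 1.0000).
‖u_2‖ = 3.5440, so q_2 = (0.7675, 0.5756, 0.2822).
Qᵀb = (-1.8000, -1.4560).
Back-substitute: x_2 = -1.4560/3.5440 = -0.4108.
x_1 = (-1.8000 + 1.2000·(-0.4108))/5.0000 = -0.4586.

x = (-0.4586, -0.4108)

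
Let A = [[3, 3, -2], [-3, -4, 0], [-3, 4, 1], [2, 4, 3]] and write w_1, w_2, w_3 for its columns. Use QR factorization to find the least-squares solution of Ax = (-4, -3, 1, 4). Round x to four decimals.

x = (0.1991, 0.0238, 1.5256)

q_1 = w_1/‖w_1‖ = (3, -3, -3, 2)/5.5678 = (0.5388, -0.5388, -0.5388, 0.3592).
r_{12} = q_1·w_2 = 3.0533.
u_2 = w_2 − 3.0533·q_1 = (1.3548, -2.3548, 5.6452, 2.9032).
‖u_2‖ = 6.9049, so q_2 = (0.1962, -0.3410, 0.8176, 0.4205).
r_{13} = q_1·w_3 = -0.5388; r_{23} = q_2·w_3 = 1.6865.
u_3 = w_3 + 0.5388·q_1 − 1.6865·q_2 = (-2.0406, 0.2848, -0.6691, 2.4844).
‖u_3‖ = 3.2963, so q_3 = (-0.6191, 0.0864, -0.2030, 0.7537).
Qᵀb = (0.3592, 2.7377, 5.0289).
Back-substitute: x_3 = 5.0289/3.2963 = 1.5256.
x_2 = (2.7377 − 1.6865·1.5256)/6.9049 = 0.0238.
x_1 = (0.3592 − 3.0533·0.0238 + 0.5388·1.5256)/5.5678 = 0.1991.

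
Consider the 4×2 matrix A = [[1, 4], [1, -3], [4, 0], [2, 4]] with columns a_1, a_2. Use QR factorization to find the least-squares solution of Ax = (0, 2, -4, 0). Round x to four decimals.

x = (-0.6334, -0.0073)

a_1 = (1, 1, 4, 2); ‖a_1‖ = 4.6904, so e_1 = (0.2132, 0.2132, 0.8528, 0.4264).
e_1·a_2 = 0.2132·4 + 0.2132·(-3) + 0.8528·0 + 0.4264·4 = 1.9188.
u_2 = a_2 − 1.9188·e_1 = (3.5909, -3.4091, -1.6364, 3.1818).
‖u_2‖ = 6.1089, so e_2 = (0.5878, -0.5581, -0.2679, 0.5209).
Qᵀb = (-2.9848, -0.0446).
Back-substitute: x_2 = -0.0446/6.1089 = -0.0073.
x_1 = (-2.9848 − 1.9188·(-0.0073))/4.6904 = -0.6334.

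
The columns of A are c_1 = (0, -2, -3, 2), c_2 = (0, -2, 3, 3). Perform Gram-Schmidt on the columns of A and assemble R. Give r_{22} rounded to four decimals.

c_1 = (0, -2, -3, 2); ‖c_1‖ = 4.1231, so q_1 = (0.0000, -0.4851, -0.7276, 0.4851).
q_1·c_2 = 0.0000·0 + (-0.4851)·(-2) + (-0.7276)·3 + 0.4851·3 = 0.2425.
u_2 = c_2 − 0.2425·q_1 = (0.0000, -1.8824, 3.1765, 2.8824).
r_{22} = ‖u_2‖ = 4.6841.

r_{22} = 4.6841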